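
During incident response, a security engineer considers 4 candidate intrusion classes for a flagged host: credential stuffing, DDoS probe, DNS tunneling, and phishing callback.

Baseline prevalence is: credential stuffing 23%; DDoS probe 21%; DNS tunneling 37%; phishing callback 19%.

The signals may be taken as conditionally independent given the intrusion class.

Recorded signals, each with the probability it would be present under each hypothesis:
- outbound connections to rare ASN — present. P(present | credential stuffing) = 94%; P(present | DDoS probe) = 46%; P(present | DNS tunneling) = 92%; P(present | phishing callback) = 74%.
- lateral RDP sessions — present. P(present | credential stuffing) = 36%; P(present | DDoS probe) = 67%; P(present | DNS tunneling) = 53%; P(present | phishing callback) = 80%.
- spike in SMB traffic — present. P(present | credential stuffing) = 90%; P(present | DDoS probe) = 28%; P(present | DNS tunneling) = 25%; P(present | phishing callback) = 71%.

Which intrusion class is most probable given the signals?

Multiply each prior by the joint likelihood of the signal pattern:
  credential stuffing: 0.23 × 0.94 × 0.36 × 0.90 = 0.070049
  DDoS probe: 0.21 × 0.46 × 0.67 × 0.28 = 0.018122
  DNS tunneling: 0.37 × 0.92 × 0.53 × 0.25 = 0.045103
  phishing callback: 0.19 × 0.74 × 0.80 × 0.71 = 0.079861
Marginal likelihood of the evidence = 0.21313.
P(credential stuffing | evidence) ≈ 0.070049 / 0.21313 ≈ 0.329
P(DDoS probe | evidence) ≈ 0.018122 / 0.21313 ≈ 0.085
P(DNS tunneling | evidence) ≈ 0.045103 / 0.21313 ≈ 0.212
P(phishing callback | evidence) ≈ 0.079861 / 0.21313 ≈ 0.375
The largest is 0.375, so phishing callback is most probable.

phishing callback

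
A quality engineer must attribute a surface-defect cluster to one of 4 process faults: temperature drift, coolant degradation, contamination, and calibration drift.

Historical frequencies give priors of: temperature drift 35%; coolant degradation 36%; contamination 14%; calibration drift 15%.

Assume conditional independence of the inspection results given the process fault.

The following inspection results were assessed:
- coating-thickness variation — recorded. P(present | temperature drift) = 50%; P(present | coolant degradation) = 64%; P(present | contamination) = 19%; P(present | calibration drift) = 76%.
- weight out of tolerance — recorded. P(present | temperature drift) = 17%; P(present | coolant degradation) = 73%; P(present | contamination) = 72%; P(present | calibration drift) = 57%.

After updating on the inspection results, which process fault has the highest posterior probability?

coolant degradation

Multiply each prior by the joint likelihood of the inspection result pattern:
  temperature drift: 0.35 × 0.50 × 0.17 = 0.02975
  coolant degradation: 0.36 × 0.64 × 0.73 = 0.16819
  contamination: 0.14 × 0.19 × 0.72 = 0.019152
  calibration drift: 0.15 × 0.76 × 0.57 = 0.06498
Marginal likelihood of the evidence = 0.28207.
P(temperature drift | evidence) ≈ 0.02975 / 0.28207 ≈ 0.105
P(coolant degradation | evidence) ≈ 0.16819 / 0.28207 ≈ 0.596
P(contamination | evidence) ≈ 0.019152 / 0.28207 ≈ 0.068
P(calibration drift | evidence) ≈ 0.06498 / 0.28207 ≈ 0.230
The largest is 0.596, so coolant degradation is most probable.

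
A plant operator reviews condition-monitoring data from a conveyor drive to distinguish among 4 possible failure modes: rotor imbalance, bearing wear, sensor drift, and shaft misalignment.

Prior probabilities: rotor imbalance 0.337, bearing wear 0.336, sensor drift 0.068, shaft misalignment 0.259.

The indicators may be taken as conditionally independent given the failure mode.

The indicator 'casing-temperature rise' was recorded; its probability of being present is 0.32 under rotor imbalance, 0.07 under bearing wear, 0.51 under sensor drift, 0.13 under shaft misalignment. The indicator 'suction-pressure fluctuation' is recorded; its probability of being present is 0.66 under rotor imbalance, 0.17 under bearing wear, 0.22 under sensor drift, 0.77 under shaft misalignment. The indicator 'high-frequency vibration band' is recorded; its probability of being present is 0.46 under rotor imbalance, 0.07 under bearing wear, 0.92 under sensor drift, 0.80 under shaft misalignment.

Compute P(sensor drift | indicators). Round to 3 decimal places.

0.115

Multiply each prior by the joint likelihood of the indicator pattern:
  rotor imbalance: 0.337 × 0.32 × 0.66 × 0.46 = 0.03274
  bearing wear: 0.336 × 0.07 × 0.17 × 0.07 = 0.00027989
  sensor drift: 0.068 × 0.51 × 0.22 × 0.92 = 0.0070192
  shaft misalignment: 0.259 × 0.13 × 0.77 × 0.80 = 0.020741
Marginal likelihood of the evidence = 0.06078.
P(sensor drift | evidence) = 0.0070192 / 0.06078 ≈ 0.115.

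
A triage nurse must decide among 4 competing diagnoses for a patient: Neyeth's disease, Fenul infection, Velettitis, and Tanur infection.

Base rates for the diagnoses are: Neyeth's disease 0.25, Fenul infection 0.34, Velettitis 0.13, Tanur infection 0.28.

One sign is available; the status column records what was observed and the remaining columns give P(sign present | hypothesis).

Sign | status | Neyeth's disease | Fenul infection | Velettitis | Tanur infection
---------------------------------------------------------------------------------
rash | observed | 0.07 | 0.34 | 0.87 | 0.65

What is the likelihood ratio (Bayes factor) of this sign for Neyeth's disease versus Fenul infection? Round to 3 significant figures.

Likelihood of this sign under each hypothesis:
  Neyeth's disease: 0.07
  Fenul infection: 0.34
Bayes factor = 0.07 / 0.34 ≈ 0.206

0.206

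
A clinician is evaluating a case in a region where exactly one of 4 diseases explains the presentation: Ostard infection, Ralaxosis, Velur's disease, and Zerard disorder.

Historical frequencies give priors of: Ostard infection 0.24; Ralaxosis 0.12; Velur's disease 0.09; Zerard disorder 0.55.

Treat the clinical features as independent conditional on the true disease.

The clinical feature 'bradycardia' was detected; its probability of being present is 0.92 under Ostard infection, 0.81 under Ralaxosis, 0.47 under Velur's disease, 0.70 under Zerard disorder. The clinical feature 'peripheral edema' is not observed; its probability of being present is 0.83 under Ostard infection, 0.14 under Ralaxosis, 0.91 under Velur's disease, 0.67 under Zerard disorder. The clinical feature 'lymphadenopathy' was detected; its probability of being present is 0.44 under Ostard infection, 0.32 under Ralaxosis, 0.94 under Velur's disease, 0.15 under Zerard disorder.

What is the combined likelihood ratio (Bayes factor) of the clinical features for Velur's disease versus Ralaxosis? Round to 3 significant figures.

0.178

The Bayes factor is the ratio of the joint likelihoods of the clinical feature pattern under the two hypotheses (using 1 − P(present | H) for each absent clinical feature).
  Velur's disease: 0.47 × (1 − 0.91) × 0.94 = 0.039762
  Ralaxosis: 0.81 × (1 − 0.14) × 0.32 = 0.22291
Bayes factor = 0.039762 / 0.22291 ≈ 0.178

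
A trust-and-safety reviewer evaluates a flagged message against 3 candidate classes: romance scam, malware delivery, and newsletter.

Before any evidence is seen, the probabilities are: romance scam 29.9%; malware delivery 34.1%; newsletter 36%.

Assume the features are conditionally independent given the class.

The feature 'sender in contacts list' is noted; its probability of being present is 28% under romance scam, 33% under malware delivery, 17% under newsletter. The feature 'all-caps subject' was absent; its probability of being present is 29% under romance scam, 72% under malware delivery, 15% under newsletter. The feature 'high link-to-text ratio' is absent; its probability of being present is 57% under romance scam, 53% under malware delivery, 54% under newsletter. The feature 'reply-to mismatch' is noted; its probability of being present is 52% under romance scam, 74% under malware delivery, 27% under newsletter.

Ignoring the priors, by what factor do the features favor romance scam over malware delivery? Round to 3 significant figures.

Joint likelihood of the feature pattern under each hypothesis (using 1 − P(present | H) for each absent feature):
  romance scam: 0.28 × (1 − 0.29) × (1 − 0.57) × 0.52 = 0.044452
  malware delivery: 0.33 × (1 − 0.72) × (1 − 0.53) × 0.74 = 0.032137
Bayes factor = 0.044452 / 0.032137 ≈ 1.38

1.38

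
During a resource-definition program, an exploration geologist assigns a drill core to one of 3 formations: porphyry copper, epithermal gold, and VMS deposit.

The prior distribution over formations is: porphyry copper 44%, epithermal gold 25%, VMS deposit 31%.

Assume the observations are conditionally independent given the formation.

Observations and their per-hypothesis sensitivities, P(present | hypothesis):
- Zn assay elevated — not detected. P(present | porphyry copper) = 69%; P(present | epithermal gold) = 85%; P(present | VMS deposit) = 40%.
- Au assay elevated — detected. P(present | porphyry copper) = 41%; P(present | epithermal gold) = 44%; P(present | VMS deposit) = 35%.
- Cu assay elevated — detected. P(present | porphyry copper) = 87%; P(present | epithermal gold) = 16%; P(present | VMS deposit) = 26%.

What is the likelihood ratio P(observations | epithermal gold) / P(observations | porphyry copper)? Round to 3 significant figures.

0.0955

Joint likelihood of the evidence pattern under each hypothesis (using 1 − P(present | H) for each absent observation):
  epithermal gold: (1 − 0.85) × 0.44 × 0.16 = 0.01056
  porphyry copper: (1 − 0.69) × 0.41 × 0.87 = 0.11058
Bayes factor = 0.01056 / 0.11058 ≈ 0.0955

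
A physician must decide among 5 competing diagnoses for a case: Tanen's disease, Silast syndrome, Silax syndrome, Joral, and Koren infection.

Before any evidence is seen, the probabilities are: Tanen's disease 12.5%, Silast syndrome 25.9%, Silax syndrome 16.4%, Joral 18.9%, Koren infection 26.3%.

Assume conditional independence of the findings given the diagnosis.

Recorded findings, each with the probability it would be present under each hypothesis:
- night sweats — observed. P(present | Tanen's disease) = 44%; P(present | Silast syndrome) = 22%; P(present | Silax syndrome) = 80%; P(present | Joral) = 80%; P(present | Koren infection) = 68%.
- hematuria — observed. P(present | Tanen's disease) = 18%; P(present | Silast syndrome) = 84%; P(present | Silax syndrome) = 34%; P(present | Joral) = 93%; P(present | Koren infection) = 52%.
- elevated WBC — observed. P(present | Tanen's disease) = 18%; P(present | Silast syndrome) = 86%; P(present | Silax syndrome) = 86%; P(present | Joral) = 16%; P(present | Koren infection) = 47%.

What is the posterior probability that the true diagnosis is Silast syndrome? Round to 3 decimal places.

0.279

For each hypothesis, the unnormalized posterior weight is prior × product of the finding likelihoods:
  Tanen's disease: 0.125 × 0.44 × 0.18 × 0.18 = 0.001782
  Silast syndrome: 0.259 × 0.22 × 0.84 × 0.86 = 0.041162
  Silax syndrome: 0.164 × 0.80 × 0.34 × 0.86 = 0.038363
  Joral: 0.189 × 0.80 × 0.93 × 0.16 = 0.022499
  Koren infection: 0.263 × 0.68 × 0.52 × 0.47 = 0.043708
Marginal likelihood of the evidence = 0.14751.
P(Silast syndrome | evidence) = 0.041162 / 0.14751 ≈ 0.279.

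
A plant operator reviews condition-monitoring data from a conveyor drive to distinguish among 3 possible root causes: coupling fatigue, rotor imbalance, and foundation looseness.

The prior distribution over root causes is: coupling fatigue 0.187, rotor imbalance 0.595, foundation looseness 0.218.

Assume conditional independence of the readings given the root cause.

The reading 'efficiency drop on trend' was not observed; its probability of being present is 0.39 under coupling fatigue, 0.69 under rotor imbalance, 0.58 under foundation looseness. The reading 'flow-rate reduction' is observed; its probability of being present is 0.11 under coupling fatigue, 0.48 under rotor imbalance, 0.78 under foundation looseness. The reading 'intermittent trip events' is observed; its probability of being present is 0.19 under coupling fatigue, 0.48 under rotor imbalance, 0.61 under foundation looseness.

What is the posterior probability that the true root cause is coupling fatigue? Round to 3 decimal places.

0.027

By Bayes' rule with conditional independence, the unnormalized weight for each hypothesis is prior × ∏ likelihoods (using 1 − P(present | H) for each absent reading):
  coupling fatigue: 0.187 × (1 − 0.39) × 0.11 × 0.19 = 0.0023841
  rotor imbalance: 0.595 × (1 − 0.69) × 0.48 × 0.48 = 0.042497
  foundation looseness: 0.218 × (1 − 0.58) × 0.78 × 0.61 = 0.043564
The unnormalized weights sum to 0.088446.
P(coupling fatigue | evidence) = 0.0023841 / 0.088446 ≈ 0.027.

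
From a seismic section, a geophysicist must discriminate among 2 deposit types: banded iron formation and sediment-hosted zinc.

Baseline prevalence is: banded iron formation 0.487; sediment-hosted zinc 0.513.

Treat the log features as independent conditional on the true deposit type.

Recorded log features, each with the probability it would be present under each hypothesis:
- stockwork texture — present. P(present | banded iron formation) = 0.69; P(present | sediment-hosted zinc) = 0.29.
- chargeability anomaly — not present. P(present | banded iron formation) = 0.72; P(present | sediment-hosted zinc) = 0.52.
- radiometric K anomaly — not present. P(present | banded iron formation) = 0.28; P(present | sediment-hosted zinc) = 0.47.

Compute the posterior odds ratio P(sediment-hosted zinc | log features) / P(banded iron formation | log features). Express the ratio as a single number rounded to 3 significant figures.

0.559

Unnormalized posterior weight (prior times the log feature likelihoods) for each of the two hypotheses (using 1 − P(present | H) for each absent log feature):
  sediment-hosted zinc: 0.513 × 0.29 × (1 − 0.52) × (1 − 0.47) = 0.037847
  banded iron formation: 0.487 × 0.69 × (1 − 0.72) × (1 − 0.28) = 0.067744
Odds(sediment-hosted zinc : banded iron formation) = 0.037847 / 0.067744 ≈ 0.559.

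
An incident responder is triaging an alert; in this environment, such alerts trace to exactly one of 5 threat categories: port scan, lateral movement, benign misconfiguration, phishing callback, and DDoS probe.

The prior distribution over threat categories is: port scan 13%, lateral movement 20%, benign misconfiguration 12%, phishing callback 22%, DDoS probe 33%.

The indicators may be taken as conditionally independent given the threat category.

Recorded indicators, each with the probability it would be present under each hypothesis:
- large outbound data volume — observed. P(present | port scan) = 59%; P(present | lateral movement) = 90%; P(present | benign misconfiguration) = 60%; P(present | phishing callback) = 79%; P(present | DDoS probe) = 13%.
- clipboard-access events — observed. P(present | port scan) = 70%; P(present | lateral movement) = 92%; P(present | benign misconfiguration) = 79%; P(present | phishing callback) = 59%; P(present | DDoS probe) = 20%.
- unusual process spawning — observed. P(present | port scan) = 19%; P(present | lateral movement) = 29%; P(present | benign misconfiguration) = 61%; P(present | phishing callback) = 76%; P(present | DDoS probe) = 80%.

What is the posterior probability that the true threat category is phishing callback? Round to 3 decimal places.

By Bayes' rule with conditional independence, the unnormalized weight for each hypothesis is prior × ∏ likelihoods:
  port scan: 0.13 × 0.59 × 0.70 × 0.19 = 0.010201
  lateral movement: 0.20 × 0.90 × 0.92 × 0.29 = 0.048024
  benign misconfiguration: 0.12 × 0.60 × 0.79 × 0.61 = 0.034697
  phishing callback: 0.22 × 0.79 × 0.59 × 0.76 = 0.077932
  DDoS probe: 0.33 × 0.13 × 0.20 × 0.80 = 0.006864
Normalizing constant Z = 0.010201 + 0.048024 + 0.034697 + 0.077932 + 0.006864 = 0.17772.
P(phishing callback | evidence) = 0.077932 / 0.17772 ≈ 0.439.

0.439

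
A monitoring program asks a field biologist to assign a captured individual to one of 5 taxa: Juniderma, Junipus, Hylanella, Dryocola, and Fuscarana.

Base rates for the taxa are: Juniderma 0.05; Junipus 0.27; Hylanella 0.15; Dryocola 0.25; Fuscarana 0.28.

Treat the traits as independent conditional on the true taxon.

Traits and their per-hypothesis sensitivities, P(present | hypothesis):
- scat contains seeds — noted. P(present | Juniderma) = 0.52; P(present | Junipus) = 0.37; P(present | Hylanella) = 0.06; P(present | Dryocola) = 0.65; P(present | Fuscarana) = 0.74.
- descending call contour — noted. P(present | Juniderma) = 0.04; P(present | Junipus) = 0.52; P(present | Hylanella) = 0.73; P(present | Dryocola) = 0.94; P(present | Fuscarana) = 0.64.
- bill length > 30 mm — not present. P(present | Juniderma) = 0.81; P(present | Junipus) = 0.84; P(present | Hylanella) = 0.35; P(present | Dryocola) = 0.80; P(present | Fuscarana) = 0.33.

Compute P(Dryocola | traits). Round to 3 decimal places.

0.231

By Bayes' rule with conditional independence, the unnormalized weight for each hypothesis is prior × ∏ likelihoods (using 1 − P(present | H) for each absent trait):
  Juniderma: 0.05 × 0.52 × 0.04 × (1 − 0.81) = 0.0001976
  Junipus: 0.27 × 0.37 × 0.52 × (1 − 0.84) = 0.0083117
  Hylanella: 0.15 × 0.06 × 0.73 × (1 − 0.35) = 0.0042705
  Dryocola: 0.25 × 0.65 × 0.94 × (1 − 0.80) = 0.03055
  Fuscarana: 0.28 × 0.74 × 0.64 × (1 − 0.33) = 0.088847
Marginal likelihood of the evidence = 0.13218.
P(Dryocola | evidence) = 0.03055 / 0.13218 ≈ 0.231.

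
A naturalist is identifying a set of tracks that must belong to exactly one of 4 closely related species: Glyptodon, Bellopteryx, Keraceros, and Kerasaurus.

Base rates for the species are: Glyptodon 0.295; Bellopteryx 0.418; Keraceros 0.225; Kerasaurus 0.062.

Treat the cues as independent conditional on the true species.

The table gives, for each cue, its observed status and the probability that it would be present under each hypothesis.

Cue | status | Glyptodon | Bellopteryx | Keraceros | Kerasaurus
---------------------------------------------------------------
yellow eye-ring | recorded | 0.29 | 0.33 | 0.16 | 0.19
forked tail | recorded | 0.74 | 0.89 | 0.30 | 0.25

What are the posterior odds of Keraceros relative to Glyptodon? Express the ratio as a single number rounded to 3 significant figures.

The normalizing constant cancels in an odds ratio, so compute prior × likelihood for the two hypotheses only:
  Keraceros: 0.225 × 0.16 × 0.30 = 0.0108
  Glyptodon: 0.295 × 0.29 × 0.74 = 0.063307
Odds(Keraceros : Glyptodon) = 0.0108 / 0.063307 ≈ 0.171.

0.171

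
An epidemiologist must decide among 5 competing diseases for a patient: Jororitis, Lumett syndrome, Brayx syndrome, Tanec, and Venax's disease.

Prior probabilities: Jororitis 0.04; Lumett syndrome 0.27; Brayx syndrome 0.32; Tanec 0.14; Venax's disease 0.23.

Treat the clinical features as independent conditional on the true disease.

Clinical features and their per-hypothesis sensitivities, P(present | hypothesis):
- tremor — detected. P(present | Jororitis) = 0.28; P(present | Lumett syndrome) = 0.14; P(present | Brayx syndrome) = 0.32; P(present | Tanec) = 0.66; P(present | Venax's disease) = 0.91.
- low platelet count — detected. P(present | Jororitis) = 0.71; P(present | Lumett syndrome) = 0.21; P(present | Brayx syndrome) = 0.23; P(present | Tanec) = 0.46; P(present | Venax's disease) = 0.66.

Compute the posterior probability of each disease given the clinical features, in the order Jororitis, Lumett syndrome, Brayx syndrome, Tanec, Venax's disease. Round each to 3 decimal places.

For each hypothesis, the unnormalized posterior weight is prior × product of the clinical feature likelihoods:
  Jororitis: 0.04 × 0.28 × 0.71 = 0.007952
  Lumett syndrome: 0.27 × 0.14 × 0.21 = 0.007938
  Brayx syndrome: 0.32 × 0.32 × 0.23 = 0.023552
  Tanec: 0.14 × 0.66 × 0.46 = 0.042504
  Venax's disease: 0.23 × 0.91 × 0.66 = 0.13814
The unnormalized weights sum to 0.22008.
P(Jororitis | evidence) = 0.007952 / 0.22008 ≈ 0.036
P(Lumett syndrome | evidence) = 0.007938 / 0.22008 ≈ 0.036
P(Brayx syndrome | evidence) = 0.023552 / 0.22008 ≈ 0.107
P(Tanec | evidence) = 0.042504 / 0.22008 ≈ 0.193
P(Venax's disease | evidence) = 0.13814 / 0.22008 ≈ 0.628

0.036, 0.036, 0.107, 0.193, 0.628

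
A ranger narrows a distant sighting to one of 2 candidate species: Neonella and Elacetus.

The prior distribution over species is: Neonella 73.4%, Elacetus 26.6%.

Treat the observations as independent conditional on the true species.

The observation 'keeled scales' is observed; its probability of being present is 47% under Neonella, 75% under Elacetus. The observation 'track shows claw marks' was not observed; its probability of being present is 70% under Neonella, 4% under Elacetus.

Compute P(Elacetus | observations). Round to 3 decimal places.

0.649

By Bayes' rule with conditional independence, the unnormalized weight for each hypothesis is prior × ∏ likelihoods (using 1 − P(present | H) for each absent observation):
  Neonella: 0.734 × 0.47 × (1 − 0.70) = 0.10349
  Elacetus: 0.266 × 0.75 × (1 − 0.04) = 0.19152
The unnormalized weights sum to 0.29501.
P(Elacetus | evidence) = 0.19152 / 0.29501 ≈ 0.649.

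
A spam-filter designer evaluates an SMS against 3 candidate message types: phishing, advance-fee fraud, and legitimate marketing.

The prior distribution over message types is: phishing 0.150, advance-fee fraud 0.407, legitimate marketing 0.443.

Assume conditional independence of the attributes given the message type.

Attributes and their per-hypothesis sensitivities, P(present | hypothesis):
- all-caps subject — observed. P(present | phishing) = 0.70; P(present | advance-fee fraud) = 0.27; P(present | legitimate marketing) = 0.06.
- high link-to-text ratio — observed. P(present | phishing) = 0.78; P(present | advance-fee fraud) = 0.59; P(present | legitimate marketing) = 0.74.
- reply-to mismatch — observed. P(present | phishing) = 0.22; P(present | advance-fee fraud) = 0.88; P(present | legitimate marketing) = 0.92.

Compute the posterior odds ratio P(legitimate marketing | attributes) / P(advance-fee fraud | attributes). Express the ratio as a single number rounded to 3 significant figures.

The normalizing constant cancels in an odds ratio, so compute prior × likelihood for the two hypotheses only:
  legitimate marketing: 0.443 × 0.06 × 0.74 × 0.92 = 0.018096
  advance-fee fraud: 0.407 × 0.27 × 0.59 × 0.88 = 0.057055
Posterior odds = 0.018096 / 0.057055 ≈ 0.317.

0.317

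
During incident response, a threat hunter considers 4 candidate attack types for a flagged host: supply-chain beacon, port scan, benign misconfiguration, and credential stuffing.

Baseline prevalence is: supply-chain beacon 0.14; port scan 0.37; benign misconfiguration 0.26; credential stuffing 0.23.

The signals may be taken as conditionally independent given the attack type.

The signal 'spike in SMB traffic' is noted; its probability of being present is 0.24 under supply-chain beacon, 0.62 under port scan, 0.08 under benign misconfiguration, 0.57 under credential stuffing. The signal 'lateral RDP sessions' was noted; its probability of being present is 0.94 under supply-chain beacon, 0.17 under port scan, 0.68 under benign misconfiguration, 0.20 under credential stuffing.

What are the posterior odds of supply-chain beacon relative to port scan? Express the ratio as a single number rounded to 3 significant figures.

Posterior odds equal prior odds times the likelihood ratio; only the two competing hypotheses matter.
  supply-chain beacon: 0.14 × 0.24 × 0.94 = 0.031584
  port scan: 0.37 × 0.62 × 0.17 = 0.038998
Odds(supply-chain beacon : port scan) = 0.031584 / 0.038998 ≈ 0.810.

0.810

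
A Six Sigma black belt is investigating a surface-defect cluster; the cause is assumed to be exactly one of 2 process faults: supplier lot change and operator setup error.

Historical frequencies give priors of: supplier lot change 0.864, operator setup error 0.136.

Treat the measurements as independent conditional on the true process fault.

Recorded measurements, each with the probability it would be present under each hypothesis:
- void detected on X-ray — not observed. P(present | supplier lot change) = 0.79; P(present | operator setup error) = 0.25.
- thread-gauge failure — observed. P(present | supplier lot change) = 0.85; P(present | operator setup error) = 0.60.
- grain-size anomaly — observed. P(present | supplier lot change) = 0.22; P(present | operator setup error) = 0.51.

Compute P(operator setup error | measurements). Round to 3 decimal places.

0.479

For each hypothesis, the unnormalized posterior weight is prior × product of the measurement likelihoods (using 1 − P(present | H) for each absent measurement):
  supplier lot change: 0.864 × (1 − 0.79) × 0.85 × 0.22 = 0.033929
  operator setup error: 0.136 × (1 − 0.25) × 0.60 × 0.51 = 0.031212
Marginal likelihood of the evidence = 0.065141.
P(operator setup error | evidence) = 0.031212 / 0.065141 ≈ 0.479.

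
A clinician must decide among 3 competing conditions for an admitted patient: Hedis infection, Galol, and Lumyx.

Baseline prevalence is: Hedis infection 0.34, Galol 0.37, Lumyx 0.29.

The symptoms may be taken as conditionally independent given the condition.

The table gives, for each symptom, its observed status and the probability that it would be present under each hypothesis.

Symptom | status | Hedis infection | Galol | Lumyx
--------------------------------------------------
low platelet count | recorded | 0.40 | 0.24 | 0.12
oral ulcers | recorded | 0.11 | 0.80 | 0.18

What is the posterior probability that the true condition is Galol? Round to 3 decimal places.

Multiply each prior by the joint likelihood of the symptom pattern:
  Hedis infection: 0.34 × 0.40 × 0.11 = 0.01496
  Galol: 0.37 × 0.24 × 0.80 = 0.07104
  Lumyx: 0.29 × 0.12 × 0.18 = 0.006264
Normalizing constant Z = 0.01496 + 0.07104 + 0.006264 = 0.092264.
P(Galol | evidence) = 0.07104 / 0.092264 ≈ 0.770.

0.770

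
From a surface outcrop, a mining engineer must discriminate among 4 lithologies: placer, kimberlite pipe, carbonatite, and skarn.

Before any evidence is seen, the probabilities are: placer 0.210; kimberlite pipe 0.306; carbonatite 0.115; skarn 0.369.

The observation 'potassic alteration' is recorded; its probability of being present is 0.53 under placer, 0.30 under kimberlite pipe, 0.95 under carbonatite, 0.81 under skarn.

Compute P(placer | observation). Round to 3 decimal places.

0.182

For each hypothesis, the unnormalized posterior weight is prior × likelihood:
  placer: 0.210 × 0.53 = 0.1113
  kimberlite pipe: 0.306 × 0.30 = 0.0918
  carbonatite: 0.115 × 0.95 = 0.10925
  skarn: 0.369 × 0.81 = 0.29889
Normalizing constant Z = 0.1113 + 0.0918 + 0.10925 + 0.29889 = 0.61124.
P(placer | evidence) = 0.1113 / 0.61124 ≈ 0.182.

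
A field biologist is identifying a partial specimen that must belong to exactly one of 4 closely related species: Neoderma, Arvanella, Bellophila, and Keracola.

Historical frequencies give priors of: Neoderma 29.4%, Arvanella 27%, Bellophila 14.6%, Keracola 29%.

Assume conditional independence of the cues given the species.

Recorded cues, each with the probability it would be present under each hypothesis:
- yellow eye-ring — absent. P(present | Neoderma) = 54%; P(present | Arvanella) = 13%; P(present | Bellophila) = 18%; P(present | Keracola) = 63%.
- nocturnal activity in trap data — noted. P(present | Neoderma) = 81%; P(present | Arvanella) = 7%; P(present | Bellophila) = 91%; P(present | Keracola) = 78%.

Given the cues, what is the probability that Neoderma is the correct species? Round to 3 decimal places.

Multiply each prior by the joint likelihood of the cue pattern (using 1 − P(present | H) for each absent cue):
  Neoderma: 0.294 × (1 − 0.54) × 0.81 = 0.10954
  Arvanella: 0.270 × (1 − 0.13) × 0.07 = 0.016443
  Bellophila: 0.146 × (1 − 0.18) × 0.91 = 0.10895
  Keracola: 0.290 × (1 − 0.63) × 0.78 = 0.083694
The unnormalized weights sum to 0.31863.
P(Neoderma | evidence) = 0.10954 / 0.31863 ≈ 0.344.

0.344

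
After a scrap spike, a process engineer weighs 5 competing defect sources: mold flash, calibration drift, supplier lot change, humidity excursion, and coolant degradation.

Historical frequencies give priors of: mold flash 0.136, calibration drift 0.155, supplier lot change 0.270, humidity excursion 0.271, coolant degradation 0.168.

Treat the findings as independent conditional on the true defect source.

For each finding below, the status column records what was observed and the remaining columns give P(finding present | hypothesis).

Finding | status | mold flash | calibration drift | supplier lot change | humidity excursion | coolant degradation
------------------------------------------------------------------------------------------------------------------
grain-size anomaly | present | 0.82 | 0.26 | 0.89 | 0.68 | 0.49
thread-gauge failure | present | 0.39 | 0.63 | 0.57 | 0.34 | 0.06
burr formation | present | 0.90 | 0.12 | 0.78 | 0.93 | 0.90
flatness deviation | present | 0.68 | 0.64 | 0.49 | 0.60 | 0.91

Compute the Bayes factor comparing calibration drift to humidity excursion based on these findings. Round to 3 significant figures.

Joint likelihood of the evidence pattern under each hypothesis:
  calibration drift: 0.26 × 0.63 × 0.12 × 0.64 = 0.01258
  humidity excursion: 0.68 × 0.34 × 0.93 × 0.60 = 0.12901
Bayes factor = 0.01258 / 0.12901 ≈ 0.0975

0.0975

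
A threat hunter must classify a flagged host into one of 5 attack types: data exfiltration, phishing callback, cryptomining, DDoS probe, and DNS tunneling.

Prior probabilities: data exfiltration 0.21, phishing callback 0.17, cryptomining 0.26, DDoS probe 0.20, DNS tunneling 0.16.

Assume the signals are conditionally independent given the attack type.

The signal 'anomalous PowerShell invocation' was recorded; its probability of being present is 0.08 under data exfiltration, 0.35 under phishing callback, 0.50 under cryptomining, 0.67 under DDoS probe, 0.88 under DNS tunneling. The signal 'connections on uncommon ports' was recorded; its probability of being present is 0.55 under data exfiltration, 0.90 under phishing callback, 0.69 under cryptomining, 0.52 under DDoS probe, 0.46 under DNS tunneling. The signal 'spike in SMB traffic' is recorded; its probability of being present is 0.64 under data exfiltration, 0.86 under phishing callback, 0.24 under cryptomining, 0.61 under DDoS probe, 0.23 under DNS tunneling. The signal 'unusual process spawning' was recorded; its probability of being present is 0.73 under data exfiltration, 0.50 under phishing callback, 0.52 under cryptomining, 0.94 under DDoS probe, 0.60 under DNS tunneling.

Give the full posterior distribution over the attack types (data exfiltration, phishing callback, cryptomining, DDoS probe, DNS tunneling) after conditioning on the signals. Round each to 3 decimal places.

Multiply each prior by the joint likelihood of the signal pattern:
  data exfiltration: 0.21 × 0.08 × 0.55 × 0.64 × 0.73 = 0.0043169
  phishing callback: 0.17 × 0.35 × 0.90 × 0.86 × 0.50 = 0.023026
  cryptomining: 0.26 × 0.50 × 0.69 × 0.24 × 0.52 = 0.011195
  DDoS probe: 0.20 × 0.67 × 0.52 × 0.61 × 0.94 = 0.039955
  DNS tunneling: 0.16 × 0.88 × 0.46 × 0.23 × 0.60 = 0.008938
Marginal likelihood of the evidence = 0.08743.
P(data exfiltration | evidence) = 0.0043169 / 0.08743 ≈ 0.049
P(phishing callback | evidence) = 0.023026 / 0.08743 ≈ 0.263
P(cryptomining | evidence) = 0.011195 / 0.08743 ≈ 0.128
P(DDoS probe | evidence) = 0.039955 / 0.08743 ≈ 0.457
P(DNS tunneling | evidence) = 0.008938 / 0.08743 ≈ 0.102

0.049, 0.263, 0.128, 0.457, 0.102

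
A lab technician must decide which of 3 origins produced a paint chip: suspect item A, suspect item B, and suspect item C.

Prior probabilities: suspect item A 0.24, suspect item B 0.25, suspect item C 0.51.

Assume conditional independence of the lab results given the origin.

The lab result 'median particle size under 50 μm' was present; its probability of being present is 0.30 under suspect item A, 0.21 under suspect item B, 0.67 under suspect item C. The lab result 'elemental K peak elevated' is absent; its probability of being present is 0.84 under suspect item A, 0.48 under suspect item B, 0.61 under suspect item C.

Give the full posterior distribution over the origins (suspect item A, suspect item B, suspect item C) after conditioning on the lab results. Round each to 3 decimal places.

0.067, 0.159, 0.774

By Bayes' rule with conditional independence, the unnormalized weight for each hypothesis is prior × ∏ likelihoods (using 1 − P(present | H) for each absent lab result):
  suspect item A: 0.24 × 0.30 × (1 − 0.84) = 0.01152
  suspect item B: 0.25 × 0.21 × (1 − 0.48) = 0.0273
  suspect item C: 0.51 × 0.67 × (1 − 0.61) = 0.13326
Marginal likelihood of the evidence = 0.17208.
P(suspect item A | evidence) = 0.01152 / 0.17208 ≈ 0.067
P(suspect item B | evidence) = 0.0273 / 0.17208 ≈ 0.159
P(suspect item C | evidence) = 0.13326 / 0.17208 ≈ 0.774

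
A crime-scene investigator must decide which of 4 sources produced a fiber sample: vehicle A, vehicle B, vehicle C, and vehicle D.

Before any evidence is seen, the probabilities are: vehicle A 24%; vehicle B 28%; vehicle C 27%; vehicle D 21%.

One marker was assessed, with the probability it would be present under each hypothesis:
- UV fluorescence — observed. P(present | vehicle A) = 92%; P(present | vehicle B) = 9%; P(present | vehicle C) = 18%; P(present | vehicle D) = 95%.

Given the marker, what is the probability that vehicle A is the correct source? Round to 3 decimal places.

0.447

For each hypothesis, the unnormalized posterior weight is prior × likelihood:
  vehicle A: 0.24 × 0.92 = 0.2208
  vehicle B: 0.28 × 0.09 = 0.0252
  vehicle C: 0.27 × 0.18 = 0.0486
  vehicle D: 0.21 × 0.95 = 0.1995
The unnormalized weights sum to 0.4941.
P(vehicle A | evidence) = 0.2208 / 0.4941 ≈ 0.447.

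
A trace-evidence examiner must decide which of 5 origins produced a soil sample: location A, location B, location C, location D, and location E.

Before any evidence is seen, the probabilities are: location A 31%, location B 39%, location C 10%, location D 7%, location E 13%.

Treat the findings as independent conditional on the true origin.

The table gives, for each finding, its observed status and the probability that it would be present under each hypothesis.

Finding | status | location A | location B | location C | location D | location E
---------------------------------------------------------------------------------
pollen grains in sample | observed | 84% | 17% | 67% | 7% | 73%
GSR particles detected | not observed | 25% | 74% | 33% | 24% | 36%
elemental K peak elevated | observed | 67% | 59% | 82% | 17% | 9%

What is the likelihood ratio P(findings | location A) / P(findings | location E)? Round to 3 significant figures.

Take the product of per-finding likelihoods under each hypothesis (using 1 − P(present | H) for each absent finding), then divide.
  location A: 0.84 × (1 − 0.25) × 0.67 = 0.4221
  location E: 0.73 × (1 − 0.36) × 0.09 = 0.042048
Bayes factor = 0.4221 / 0.042048 ≈ 10.0

10.0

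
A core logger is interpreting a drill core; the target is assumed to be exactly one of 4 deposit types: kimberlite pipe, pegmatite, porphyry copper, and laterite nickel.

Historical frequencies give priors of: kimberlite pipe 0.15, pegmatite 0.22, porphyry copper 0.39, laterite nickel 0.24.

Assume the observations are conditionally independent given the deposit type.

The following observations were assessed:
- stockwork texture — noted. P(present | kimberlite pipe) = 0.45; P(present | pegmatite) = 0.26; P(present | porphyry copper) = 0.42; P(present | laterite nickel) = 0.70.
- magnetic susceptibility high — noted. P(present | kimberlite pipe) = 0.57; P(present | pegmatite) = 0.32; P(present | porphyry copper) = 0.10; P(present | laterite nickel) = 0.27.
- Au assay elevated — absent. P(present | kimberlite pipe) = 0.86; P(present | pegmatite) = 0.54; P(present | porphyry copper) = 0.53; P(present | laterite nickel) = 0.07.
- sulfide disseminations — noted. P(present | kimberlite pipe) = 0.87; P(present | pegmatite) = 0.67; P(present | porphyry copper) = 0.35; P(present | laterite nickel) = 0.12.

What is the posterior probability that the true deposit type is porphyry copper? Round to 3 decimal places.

Multiply each prior by the joint likelihood of the evidence pattern (using 1 − P(present | H) for each absent observation):
  kimberlite pipe: 0.15 × 0.45 × 0.57 × (1 − 0.86) × 0.87 = 0.0046863
  pegmatite: 0.22 × 0.26 × 0.32 × (1 − 0.54) × 0.67 = 0.0056413
  porphyry copper: 0.39 × 0.42 × 0.10 × (1 − 0.53) × 0.35 = 0.0026945
  laterite nickel: 0.24 × 0.70 × 0.27 × (1 − 0.07) × 0.12 = 0.0050622
The unnormalized weights sum to 0.018084.
P(porphyry copper | evidence) = 0.0026945 / 0.018084 ≈ 0.149.

0.149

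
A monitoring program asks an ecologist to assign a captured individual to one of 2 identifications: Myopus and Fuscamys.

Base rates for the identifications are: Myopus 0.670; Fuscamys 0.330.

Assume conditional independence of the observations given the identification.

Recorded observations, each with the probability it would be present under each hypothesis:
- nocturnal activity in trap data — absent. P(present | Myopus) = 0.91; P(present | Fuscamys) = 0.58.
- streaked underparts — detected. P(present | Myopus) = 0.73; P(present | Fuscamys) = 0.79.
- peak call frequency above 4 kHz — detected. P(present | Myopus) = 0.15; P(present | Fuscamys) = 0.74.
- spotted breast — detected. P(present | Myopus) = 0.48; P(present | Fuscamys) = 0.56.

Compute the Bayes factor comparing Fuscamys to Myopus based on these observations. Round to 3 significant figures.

Joint likelihood of the evidence pattern under each hypothesis (using 1 − P(present | H) for each absent observation):
  Fuscamys: (1 − 0.58) × 0.79 × 0.74 × 0.56 = 0.1375
  Myopus: (1 − 0.91) × 0.73 × 0.15 × 0.48 = 0.0047304
Bayes factor = 0.1375 / 0.0047304 ≈ 29.1

29.1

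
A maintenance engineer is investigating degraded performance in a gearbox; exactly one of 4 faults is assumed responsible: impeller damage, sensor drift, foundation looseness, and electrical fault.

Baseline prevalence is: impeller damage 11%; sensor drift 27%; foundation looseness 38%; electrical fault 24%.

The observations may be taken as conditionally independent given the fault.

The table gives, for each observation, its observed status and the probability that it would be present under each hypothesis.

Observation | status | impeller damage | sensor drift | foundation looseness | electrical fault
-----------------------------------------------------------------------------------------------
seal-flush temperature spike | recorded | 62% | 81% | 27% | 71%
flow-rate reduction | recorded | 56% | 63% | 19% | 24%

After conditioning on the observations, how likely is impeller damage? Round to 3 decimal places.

0.162

For each hypothesis, the unnormalized posterior weight is prior × product of the observation likelihoods:
  impeller damage: 0.11 × 0.62 × 0.56 = 0.038192
  sensor drift: 0.27 × 0.81 × 0.63 = 0.13778
  foundation looseness: 0.38 × 0.27 × 0.19 = 0.019494
  electrical fault: 0.24 × 0.71 × 0.24 = 0.040896
Marginal likelihood of the evidence = 0.23636.
P(impeller damage | evidence) = 0.038192 / 0.23636 ≈ 0.162.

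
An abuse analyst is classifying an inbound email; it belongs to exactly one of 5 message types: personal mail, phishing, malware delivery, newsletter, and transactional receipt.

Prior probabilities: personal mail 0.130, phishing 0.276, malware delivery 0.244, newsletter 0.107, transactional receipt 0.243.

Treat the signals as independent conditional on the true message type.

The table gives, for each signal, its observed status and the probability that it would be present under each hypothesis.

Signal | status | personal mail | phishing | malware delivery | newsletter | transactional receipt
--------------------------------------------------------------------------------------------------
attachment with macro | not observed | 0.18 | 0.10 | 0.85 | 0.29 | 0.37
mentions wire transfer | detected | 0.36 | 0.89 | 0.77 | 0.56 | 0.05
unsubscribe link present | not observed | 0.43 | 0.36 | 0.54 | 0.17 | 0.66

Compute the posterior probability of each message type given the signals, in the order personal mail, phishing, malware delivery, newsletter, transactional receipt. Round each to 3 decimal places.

0.102, 0.660, 0.061, 0.165, 0.012

For each hypothesis, the unnormalized posterior weight is prior × product of the signal likelihoods (using 1 − P(present | H) for each absent signal):
  personal mail: 0.130 × (1 − 0.18) × 0.36 × (1 − 0.43) = 0.021874
  phishing: 0.276 × (1 − 0.10) × 0.89 × (1 − 0.36) = 0.14149
  malware delivery: 0.244 × (1 − 0.85) × 0.77 × (1 − 0.54) = 0.012964
  newsletter: 0.107 × (1 − 0.29) × 0.56 × (1 − 0.17) = 0.035311
  transactional receipt: 0.243 × (1 − 0.37) × 0.05 × (1 − 0.66) = 0.0026025
The unnormalized weights sum to 0.21424.
P(personal mail | evidence) = 0.021874 / 0.21424 ≈ 0.102
P(phishing | evidence) = 0.14149 / 0.21424 ≈ 0.660
P(malware delivery | evidence) = 0.012964 / 0.21424 ≈ 0.061
P(newsletter | evidence) = 0.035311 / 0.21424 ≈ 0.165
P(transactional receipt | evidence) = 0.0026025 / 0.21424 ≈ 0.012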